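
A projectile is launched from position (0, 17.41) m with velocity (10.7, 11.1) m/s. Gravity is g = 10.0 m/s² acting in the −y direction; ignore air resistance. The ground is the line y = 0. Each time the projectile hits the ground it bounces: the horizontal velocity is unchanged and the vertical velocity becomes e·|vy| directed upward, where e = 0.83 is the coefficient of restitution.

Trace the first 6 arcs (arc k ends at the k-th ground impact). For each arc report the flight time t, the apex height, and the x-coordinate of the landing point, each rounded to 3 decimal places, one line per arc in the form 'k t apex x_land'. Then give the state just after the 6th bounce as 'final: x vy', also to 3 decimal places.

1 3.281 23.570 35.109
2 3.604 16.238 73.674
3 2.991 11.186 105.682
4 2.483 7.706 132.250
5 2.061 5.309 154.301
6 1.710 3.657 172.603
final: 172.603 7.099

Arc 1: start y=17.410, vy=11.100 → t=3.281, apex=23.570, x_land=35.109, impact vy=-21.712
  bounce: vy ← 0.83·21.712 = 18.021
Arc 2: start y=0.000, vy=18.021 → t=3.604, apex=16.238, x_land=73.674, impact vy=-18.021
  bounce: vy ← 0.83·18.021 = 14.957
Arc 3: start y=0.000, vy=14.957 → t=2.991, apex=11.186, x_land=105.682, impact vy=-14.957
  bounce: vy ← 0.83·14.957 = 12.415
Arc 4: start y=0.000, vy=12.415 → t=2.483, apex=7.706, x_land=132.250, impact vy=-12.415
  bounce: vy ← 0.83·12.415 = 10.304
Arc 5: start y=0.000, vy=10.304 → t=2.061, apex=5.309, x_land=154.301, impact vy=-10.304
  bounce: vy ← 0.83·10.304 = 8.552
Arc 6: start y=0.000, vy=8.552 → t=1.710, apex=3.657, x_land=172.603, impact vy=-8.552
  bounce: vy ← 0.83·8.552 = 7.099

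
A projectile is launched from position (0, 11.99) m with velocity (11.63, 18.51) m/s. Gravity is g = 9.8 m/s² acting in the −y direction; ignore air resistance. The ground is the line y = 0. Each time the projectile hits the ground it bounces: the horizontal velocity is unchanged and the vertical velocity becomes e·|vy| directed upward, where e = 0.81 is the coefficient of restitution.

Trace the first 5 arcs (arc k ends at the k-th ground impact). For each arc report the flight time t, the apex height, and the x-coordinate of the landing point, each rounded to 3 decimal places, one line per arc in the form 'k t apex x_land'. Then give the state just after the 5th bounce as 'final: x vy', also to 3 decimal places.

Arc 1: start y=11.990, vy=18.510 → t=4.341, apex=29.471, x_land=50.488, impact vy=-24.034
  bounce: vy ← 0.81·24.034 = 19.467
Arc 2: start y=0.000, vy=19.467 → t=3.973, apex=19.336, x_land=96.693, impact vy=-19.467
  bounce: vy ← 0.81·19.467 = 15.769
Arc 3: start y=0.000, vy=15.769 → t=3.218, apex=12.686, x_land=134.120, impact vy=-15.769
  bounce: vy ← 0.81·15.769 = 12.773
Arc 4: start y=0.000, vy=12.773 → t=2.607, apex=8.323, x_land=164.435, impact vy=-12.773
  bounce: vy ← 0.81·12.773 = 10.346
Arc 5: start y=0.000, vy=10.346 → t=2.111, apex=5.461, x_land=188.990, impact vy=-10.346
  bounce: vy ← 0.81·10.346 = 8.380

1 4.341 29.471 50.488
2 3.973 19.336 96.693
3 3.218 12.686 134.120
4 2.607 8.323 164.435
5 2.111 5.461 188.990
final: 188.990 8.380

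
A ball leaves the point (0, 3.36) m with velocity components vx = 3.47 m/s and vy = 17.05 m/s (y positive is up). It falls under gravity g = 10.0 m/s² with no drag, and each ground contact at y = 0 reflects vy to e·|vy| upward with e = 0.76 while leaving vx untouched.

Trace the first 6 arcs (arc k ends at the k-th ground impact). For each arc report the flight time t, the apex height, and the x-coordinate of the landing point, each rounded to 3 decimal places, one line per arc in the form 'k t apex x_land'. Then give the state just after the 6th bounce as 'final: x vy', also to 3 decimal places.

Arc 1: start y=3.360, vy=17.050 → t=3.597, apex=17.895, x_land=12.481, impact vy=-18.918
  bounce: vy ← 0.76·18.918 = 14.378
Arc 2: start y=0.000, vy=14.378 → t=2.876, apex=10.336, x_land=22.459, impact vy=-14.378
  bounce: vy ← 0.76·14.378 = 10.927
Arc 3: start y=0.000, vy=10.927 → t=2.185, apex=5.970, x_land=30.043, impact vy=-10.927
  bounce: vy ← 0.76·10.927 = 8.305
Arc 4: start y=0.000, vy=8.305 → t=1.661, apex=3.448, x_land=35.806, impact vy=-8.305
  bounce: vy ← 0.76·8.305 = 6.312
Arc 5: start y=0.000, vy=6.312 → t=1.262, apex=1.992, x_land=40.186, impact vy=-6.312
  bounce: vy ← 0.76·6.312 = 4.797
Arc 6: start y=0.000, vy=4.797 → t=0.959, apex=1.150, x_land=43.515, impact vy=-4.797
  bounce: vy ← 0.76·4.797 = 3.646

1 3.597 17.895 12.481
2 2.876 10.336 22.459
3 2.185 5.970 30.043
4 1.661 3.448 35.806
5 1.262 1.992 40.186
6 0.959 1.150 43.515
final: 43.515 3.646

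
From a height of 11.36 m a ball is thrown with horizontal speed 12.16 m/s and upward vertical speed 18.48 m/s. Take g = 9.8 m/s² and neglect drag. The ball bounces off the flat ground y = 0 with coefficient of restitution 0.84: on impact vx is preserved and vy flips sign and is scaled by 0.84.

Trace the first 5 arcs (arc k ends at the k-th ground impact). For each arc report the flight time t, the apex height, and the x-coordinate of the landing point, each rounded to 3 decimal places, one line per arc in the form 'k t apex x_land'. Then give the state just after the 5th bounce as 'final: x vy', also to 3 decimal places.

Arc 1: start y=11.360, vy=18.480 → t=4.309, apex=28.784, x_land=52.402, impact vy=-23.752
  bounce: vy ← 0.84·23.752 = 19.952
Arc 2: start y=0.000, vy=19.952 → t=4.072, apex=20.310, x_land=101.916, impact vy=-19.952
  bounce: vy ← 0.84·19.952 = 16.760
Arc 3: start y=0.000, vy=16.760 → t=3.420, apex=14.331, x_land=143.507, impact vy=-16.760
  bounce: vy ← 0.84·16.760 = 14.078
Arc 4: start y=0.000, vy=14.078 → t=2.873, apex=10.112, x_land=178.443, impact vy=-14.078
  bounce: vy ← 0.84·14.078 = 11.826
Arc 5: start y=0.000, vy=11.826 → t=2.413, apex=7.135, x_land=207.790, impact vy=-11.826
  bounce: vy ← 0.84·11.826 = 9.933

1 4.309 28.784 52.402
2 4.072 20.310 101.916
3 3.420 14.331 143.507
4 2.873 10.112 178.443
5 2.413 7.135 207.790
final: 207.790 9.933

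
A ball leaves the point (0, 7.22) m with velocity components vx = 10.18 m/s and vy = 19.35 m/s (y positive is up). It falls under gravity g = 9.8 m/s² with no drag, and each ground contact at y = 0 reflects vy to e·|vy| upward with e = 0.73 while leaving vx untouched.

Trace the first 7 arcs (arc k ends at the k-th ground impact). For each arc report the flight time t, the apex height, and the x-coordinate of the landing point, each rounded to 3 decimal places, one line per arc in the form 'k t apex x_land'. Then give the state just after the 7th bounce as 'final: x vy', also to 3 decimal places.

Arc 1: start y=7.220, vy=19.350 → t=4.292, apex=26.323, x_land=43.695, impact vy=-22.714
  bounce: vy ← 0.73·22.714 = 16.581
Arc 2: start y=0.000, vy=16.581 → t=3.384, apex=14.028, x_land=78.144, impact vy=-16.581
  bounce: vy ← 0.73·16.581 = 12.104
Arc 3: start y=0.000, vy=12.104 → t=2.470, apex=7.475, x_land=103.291, impact vy=-12.104
  bounce: vy ← 0.73·12.104 = 8.836
Arc 4: start y=0.000, vy=8.836 → t=1.803, apex=3.984, x_land=121.649, impact vy=-8.836
  bounce: vy ← 0.73·8.836 = 6.450
Arc 5: start y=0.000, vy=6.450 → t=1.316, apex=2.123, x_land=135.050, impact vy=-6.450
  bounce: vy ← 0.73·6.450 = 4.709
Arc 6: start y=0.000, vy=4.709 → t=0.961, apex=1.131, x_land=144.833, impact vy=-4.709
  bounce: vy ← 0.73·4.709 = 3.437
Arc 7: start y=0.000, vy=3.437 → t=0.702, apex=0.603, x_land=151.974, impact vy=-3.437
  bounce: vy ← 0.73·3.437 = 2.509

1 4.292 26.323 43.695
2 3.384 14.028 78.144
3 2.470 7.475 103.291
4 1.803 3.984 121.649
5 1.316 2.123 135.050
6 0.961 1.131 144.833
7 0.702 0.603 151.974
final: 151.974 2.509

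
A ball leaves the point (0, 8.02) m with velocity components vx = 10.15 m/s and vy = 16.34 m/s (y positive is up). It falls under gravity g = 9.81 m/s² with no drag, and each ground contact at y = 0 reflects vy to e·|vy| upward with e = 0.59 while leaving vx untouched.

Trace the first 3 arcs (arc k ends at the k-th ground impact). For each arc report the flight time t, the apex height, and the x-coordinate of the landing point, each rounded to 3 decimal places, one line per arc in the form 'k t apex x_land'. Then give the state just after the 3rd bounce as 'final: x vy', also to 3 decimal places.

Arc 1: start y=8.020, vy=16.340 → t=3.766, apex=21.628, x_land=38.220, impact vy=-20.600
  bounce: vy ← 0.59·20.600 = 12.154
Arc 2: start y=0.000, vy=12.154 → t=2.478, apex=7.529, x_land=63.370, impact vy=-12.154
  bounce: vy ← 0.59·12.154 = 7.171
Arc 3: start y=0.000, vy=7.171 → t=1.462, apex=2.621, x_land=78.209, impact vy=-7.171
  bounce: vy ← 0.59·7.171 = 4.231

1 3.766 21.628 38.220
2 2.478 7.529 63.370
3 1.462 2.621 78.209
final: 78.209 4.231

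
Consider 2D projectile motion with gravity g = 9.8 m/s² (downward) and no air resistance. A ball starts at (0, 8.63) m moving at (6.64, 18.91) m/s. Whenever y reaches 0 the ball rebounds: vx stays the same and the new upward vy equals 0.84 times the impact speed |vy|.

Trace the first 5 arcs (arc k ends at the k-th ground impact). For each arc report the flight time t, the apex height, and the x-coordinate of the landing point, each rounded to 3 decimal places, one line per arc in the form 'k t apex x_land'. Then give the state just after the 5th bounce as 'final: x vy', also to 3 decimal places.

1 4.272 26.874 28.363
2 3.934 18.962 54.487
3 3.305 13.380 76.432
4 2.776 9.441 94.865
5 2.332 6.661 110.349
final: 110.349 9.598

Arc 1: start y=8.630, vy=18.910 → t=4.272, apex=26.874, x_land=28.363, impact vy=-22.951
  bounce: vy ← 0.84·22.951 = 19.279
Arc 2: start y=0.000, vy=19.279 → t=3.934, apex=18.962, x_land=54.487, impact vy=-19.279
  bounce: vy ← 0.84·19.279 = 16.194
Arc 3: start y=0.000, vy=16.194 → t=3.305, apex=13.380, x_land=76.432, impact vy=-16.194
  bounce: vy ← 0.84·16.194 = 13.603
Arc 4: start y=0.000, vy=13.603 → t=2.776, apex=9.441, x_land=94.865, impact vy=-13.603
  bounce: vy ← 0.84·13.603 = 11.427
Arc 5: start y=0.000, vy=11.427 → t=2.332, apex=6.661, x_land=110.349, impact vy=-11.427
  bounce: vy ← 0.84·11.427 = 9.598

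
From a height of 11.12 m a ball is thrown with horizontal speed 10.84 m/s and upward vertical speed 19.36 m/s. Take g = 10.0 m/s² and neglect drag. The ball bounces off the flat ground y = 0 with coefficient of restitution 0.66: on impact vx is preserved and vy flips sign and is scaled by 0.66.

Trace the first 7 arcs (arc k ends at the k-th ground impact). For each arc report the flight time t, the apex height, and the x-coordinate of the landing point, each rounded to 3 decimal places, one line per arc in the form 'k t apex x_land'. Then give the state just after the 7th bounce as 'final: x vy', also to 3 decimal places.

1 4.380 29.860 47.477
2 3.226 13.007 82.445
3 2.129 5.666 105.523
4 1.405 2.468 120.755
5 0.927 1.075 130.808
6 0.612 0.468 137.443
7 0.404 0.204 141.822
final: 141.822 1.333

Arc 1: start y=11.120, vy=19.360 → t=4.380, apex=29.860, x_land=47.477, impact vy=-24.438
  bounce: vy ← 0.66·24.438 = 16.129
Arc 2: start y=0.000, vy=16.129 → t=3.226, apex=13.007, x_land=82.445, impact vy=-16.129
  bounce: vy ← 0.66·16.129 = 10.645
Arc 3: start y=0.000, vy=10.645 → t=2.129, apex=5.666, x_land=105.523, impact vy=-10.645
  bounce: vy ← 0.66·10.645 = 7.026
Arc 4: start y=0.000, vy=7.026 → t=1.405, apex=2.468, x_land=120.755, impact vy=-7.026
  bounce: vy ← 0.66·7.026 = 4.637
Arc 5: start y=0.000, vy=4.637 → t=0.927, apex=1.075, x_land=130.808, impact vy=-4.637
  bounce: vy ← 0.66·4.637 = 3.060
Arc 6: start y=0.000, vy=3.060 → t=0.612, apex=0.468, x_land=137.443, impact vy=-3.060
  bounce: vy ← 0.66·3.060 = 2.020
Arc 7: start y=0.000, vy=2.020 → t=0.404, apex=0.204, x_land=141.822, impact vy=-2.020
  bounce: vy ← 0.66·2.020 = 1.333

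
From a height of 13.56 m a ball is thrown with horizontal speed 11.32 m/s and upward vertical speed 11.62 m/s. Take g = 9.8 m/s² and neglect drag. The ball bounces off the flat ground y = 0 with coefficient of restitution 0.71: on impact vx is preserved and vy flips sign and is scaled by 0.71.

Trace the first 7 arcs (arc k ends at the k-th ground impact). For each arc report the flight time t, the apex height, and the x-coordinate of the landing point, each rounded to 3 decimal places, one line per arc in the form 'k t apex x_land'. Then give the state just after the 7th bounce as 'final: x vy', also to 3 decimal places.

Arc 1: start y=13.560, vy=11.620 → t=3.229, apex=20.449, x_land=36.547, impact vy=-20.020
  bounce: vy ← 0.71·20.020 = 14.214
Arc 2: start y=0.000, vy=14.214 → t=2.901, apex=10.308, x_land=69.385, impact vy=-14.214
  bounce: vy ← 0.71·14.214 = 10.092
Arc 3: start y=0.000, vy=10.092 → t=2.060, apex=5.196, x_land=92.700, impact vy=-10.092
  bounce: vy ← 0.71·10.092 = 7.165
Arc 4: start y=0.000, vy=7.165 → t=1.462, apex=2.620, x_land=109.253, impact vy=-7.165
  bounce: vy ← 0.71·7.165 = 5.087
Arc 5: start y=0.000, vy=5.087 → t=1.038, apex=1.321, x_land=121.006, impact vy=-5.087
  bounce: vy ← 0.71·5.087 = 3.612
Arc 6: start y=0.000, vy=3.612 → t=0.737, apex=0.666, x_land=129.351, impact vy=-3.612
  bounce: vy ← 0.71·3.612 = 2.565
Arc 7: start y=0.000, vy=2.565 → t=0.523, apex=0.336, x_land=135.276, impact vy=-2.565
  bounce: vy ← 0.71·2.565 = 1.821

1 3.229 20.449 36.547
2 2.901 10.308 69.385
3 2.060 5.196 92.700
4 1.462 2.620 109.253
5 1.038 1.321 121.006
6 0.737 0.666 129.351
7 0.523 0.336 135.276
final: 135.276 1.821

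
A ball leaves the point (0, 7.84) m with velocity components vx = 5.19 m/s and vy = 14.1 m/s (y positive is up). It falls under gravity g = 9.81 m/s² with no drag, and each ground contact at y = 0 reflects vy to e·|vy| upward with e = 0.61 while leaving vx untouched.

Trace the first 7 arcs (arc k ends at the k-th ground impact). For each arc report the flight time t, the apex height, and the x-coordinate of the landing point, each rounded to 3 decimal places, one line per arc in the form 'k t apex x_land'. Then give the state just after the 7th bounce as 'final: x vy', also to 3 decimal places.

1 3.352 17.973 17.394
2 2.335 6.688 29.515
3 1.425 2.489 36.908
4 0.869 0.926 41.418
5 0.530 0.345 44.169
6 0.323 0.128 45.848
7 0.197 0.048 46.871
final: 46.871 0.590

Arc 1: start y=7.840, vy=14.100 → t=3.352, apex=17.973, x_land=17.394, impact vy=-18.778
  bounce: vy ← 0.61·18.778 = 11.455
Arc 2: start y=0.000, vy=11.455 → t=2.335, apex=6.688, x_land=29.515, impact vy=-11.455
  bounce: vy ← 0.61·11.455 = 6.987
Arc 3: start y=0.000, vy=6.987 → t=1.425, apex=2.489, x_land=36.908, impact vy=-6.987
  bounce: vy ← 0.61·6.987 = 4.262
Arc 4: start y=0.000, vy=4.262 → t=0.869, apex=0.926, x_land=41.418, impact vy=-4.262
  bounce: vy ← 0.61·4.262 = 2.600
Arc 5: start y=0.000, vy=2.600 → t=0.530, apex=0.345, x_land=44.169, impact vy=-2.600
  bounce: vy ← 0.61·2.600 = 1.586
Arc 6: start y=0.000, vy=1.586 → t=0.323, apex=0.128, x_land=45.848, impact vy=-1.586
  bounce: vy ← 0.61·1.586 = 0.967
Arc 7: start y=0.000, vy=0.967 → t=0.197, apex=0.048, x_land=46.871, impact vy=-0.967
  bounce: vy ← 0.61·0.967 = 0.590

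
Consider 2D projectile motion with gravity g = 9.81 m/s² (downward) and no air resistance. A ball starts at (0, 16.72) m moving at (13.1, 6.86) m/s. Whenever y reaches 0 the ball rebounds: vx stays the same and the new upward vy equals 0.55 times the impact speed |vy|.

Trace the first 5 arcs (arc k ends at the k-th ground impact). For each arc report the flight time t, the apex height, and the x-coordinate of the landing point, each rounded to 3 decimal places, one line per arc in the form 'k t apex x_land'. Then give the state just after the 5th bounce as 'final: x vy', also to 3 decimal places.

Arc 1: start y=16.720, vy=6.860 → t=2.674, apex=19.119, x_land=35.024, impact vy=-19.368
  bounce: vy ← 0.55·19.368 = 10.652
Arc 2: start y=0.000, vy=10.652 → t=2.172, apex=5.783, x_land=63.473, impact vy=-10.652
  bounce: vy ← 0.55·10.652 = 5.859
Arc 3: start y=0.000, vy=5.859 → t=1.194, apex=1.749, x_land=79.120, impact vy=-5.859
  bounce: vy ← 0.55·5.859 = 3.222
Arc 4: start y=0.000, vy=3.222 → t=0.657, apex=0.529, x_land=87.726, impact vy=-3.222
  bounce: vy ← 0.55·3.222 = 1.772
Arc 5: start y=0.000, vy=1.772 → t=0.361, apex=0.160, x_land=92.459, impact vy=-1.772
  bounce: vy ← 0.55·1.772 = 0.975

1 2.674 19.119 35.024
2 2.172 5.783 63.473
3 1.194 1.749 79.120
4 0.657 0.529 87.726
5 0.361 0.160 92.459
final: 92.459 0.975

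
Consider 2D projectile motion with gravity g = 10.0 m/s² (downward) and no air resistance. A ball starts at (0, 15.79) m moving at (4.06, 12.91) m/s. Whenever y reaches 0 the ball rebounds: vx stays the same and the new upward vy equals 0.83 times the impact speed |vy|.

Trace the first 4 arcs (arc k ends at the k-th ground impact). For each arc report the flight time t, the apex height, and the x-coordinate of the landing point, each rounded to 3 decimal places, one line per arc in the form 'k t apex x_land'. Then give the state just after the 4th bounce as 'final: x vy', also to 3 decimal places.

1 3.488 24.123 14.159
2 3.646 16.619 28.963
3 3.026 11.449 41.250
4 2.512 7.887 51.448
final: 51.448 10.424

Arc 1: start y=15.790, vy=12.910 → t=3.488, apex=24.123, x_land=14.159, impact vy=-21.965
  bounce: vy ← 0.83·21.965 = 18.231
Arc 2: start y=0.000, vy=18.231 → t=3.646, apex=16.619, x_land=28.963, impact vy=-18.231
  bounce: vy ← 0.83·18.231 = 15.132
Arc 3: start y=0.000, vy=15.132 → t=3.026, apex=11.449, x_land=41.250, impact vy=-15.132
  bounce: vy ← 0.83·15.132 = 12.559
Arc 4: start y=0.000, vy=12.559 → t=2.512, apex=7.887, x_land=51.448, impact vy=-12.559
  bounce: vy ← 0.83·12.559 = 10.424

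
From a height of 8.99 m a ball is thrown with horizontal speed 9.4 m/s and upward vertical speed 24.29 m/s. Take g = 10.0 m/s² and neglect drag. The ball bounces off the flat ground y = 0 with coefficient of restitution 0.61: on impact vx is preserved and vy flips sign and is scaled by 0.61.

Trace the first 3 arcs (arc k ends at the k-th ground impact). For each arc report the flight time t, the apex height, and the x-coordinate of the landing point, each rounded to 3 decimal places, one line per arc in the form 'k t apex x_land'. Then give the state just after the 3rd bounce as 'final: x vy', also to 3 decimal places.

Arc 1: start y=8.990, vy=24.290 → t=5.204, apex=38.490, x_land=48.913, impact vy=-27.745
  bounce: vy ← 0.61·27.745 = 16.925
Arc 2: start y=0.000, vy=16.925 → t=3.385, apex=14.322, x_land=80.732, impact vy=-16.925
  bounce: vy ← 0.61·16.925 = 10.324
Arc 3: start y=0.000, vy=10.324 → t=2.065, apex=5.329, x_land=100.141, impact vy=-10.324
  bounce: vy ← 0.61·10.324 = 6.298

1 5.204 38.490 48.913
2 3.385 14.322 80.732
3 2.065 5.329 100.141
final: 100.141 6.298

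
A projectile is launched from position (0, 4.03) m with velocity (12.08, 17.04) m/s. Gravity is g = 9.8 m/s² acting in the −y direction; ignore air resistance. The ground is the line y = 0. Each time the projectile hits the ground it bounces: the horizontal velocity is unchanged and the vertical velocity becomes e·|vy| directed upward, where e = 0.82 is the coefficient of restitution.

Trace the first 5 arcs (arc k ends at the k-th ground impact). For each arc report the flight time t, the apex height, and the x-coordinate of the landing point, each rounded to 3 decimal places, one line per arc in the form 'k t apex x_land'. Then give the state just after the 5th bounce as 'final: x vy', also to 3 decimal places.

1 3.700 18.844 44.694
2 3.216 12.671 83.545
3 2.637 8.520 115.403
4 2.163 5.729 141.527
5 1.773 3.852 162.948
final: 162.948 7.125

Arc 1: start y=4.030, vy=17.040 → t=3.700, apex=18.844, x_land=44.694, impact vy=-19.218
  bounce: vy ← 0.82·19.218 = 15.759
Arc 2: start y=0.000, vy=15.759 → t=3.216, apex=12.671, x_land=83.545, impact vy=-15.759
  bounce: vy ← 0.82·15.759 = 12.922
Arc 3: start y=0.000, vy=12.922 → t=2.637, apex=8.520, x_land=115.403, impact vy=-12.922
  bounce: vy ← 0.82·12.922 = 10.596
Arc 4: start y=0.000, vy=10.596 → t=2.163, apex=5.729, x_land=141.527, impact vy=-10.596
  bounce: vy ← 0.82·10.596 = 8.689
Arc 5: start y=0.000, vy=8.689 → t=1.773, apex=3.852, x_land=162.948, impact vy=-8.689
  bounce: vy ← 0.82·8.689 = 7.125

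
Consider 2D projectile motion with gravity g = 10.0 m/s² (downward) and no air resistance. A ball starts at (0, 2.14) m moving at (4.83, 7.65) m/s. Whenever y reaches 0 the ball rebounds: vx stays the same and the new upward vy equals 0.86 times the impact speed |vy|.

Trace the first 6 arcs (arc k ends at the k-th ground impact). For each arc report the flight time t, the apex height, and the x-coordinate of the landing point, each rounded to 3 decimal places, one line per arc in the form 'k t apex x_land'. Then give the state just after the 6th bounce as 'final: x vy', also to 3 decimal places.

Arc 1: start y=2.140, vy=7.650 → t=1.772, apex=5.066, x_land=8.557, impact vy=-10.066
  bounce: vy ← 0.86·10.066 = 8.657
Arc 2: start y=0.000, vy=8.657 → t=1.731, apex=3.747, x_land=16.919, impact vy=-8.657
  bounce: vy ← 0.86·8.657 = 7.445
Arc 3: start y=0.000, vy=7.445 → t=1.489, apex=2.771, x_land=24.111, impact vy=-7.445
  bounce: vy ← 0.86·7.445 = 6.402
Arc 4: start y=0.000, vy=6.402 → t=1.280, apex=2.050, x_land=30.296, impact vy=-6.402
  bounce: vy ← 0.86·6.402 = 5.506
Arc 5: start y=0.000, vy=5.506 → t=1.101, apex=1.516, x_land=35.614, impact vy=-5.506
  bounce: vy ← 0.86·5.506 = 4.735
Arc 6: start y=0.000, vy=4.735 → t=0.947, apex=1.121, x_land=40.189, impact vy=-4.735
  bounce: vy ← 0.86·4.735 = 4.072

1 1.772 5.066 8.557
2 1.731 3.747 16.919
3 1.489 2.771 24.111
4 1.280 2.050 30.296
5 1.101 1.516 35.614
6 0.947 1.121 40.189
final: 40.189 4.072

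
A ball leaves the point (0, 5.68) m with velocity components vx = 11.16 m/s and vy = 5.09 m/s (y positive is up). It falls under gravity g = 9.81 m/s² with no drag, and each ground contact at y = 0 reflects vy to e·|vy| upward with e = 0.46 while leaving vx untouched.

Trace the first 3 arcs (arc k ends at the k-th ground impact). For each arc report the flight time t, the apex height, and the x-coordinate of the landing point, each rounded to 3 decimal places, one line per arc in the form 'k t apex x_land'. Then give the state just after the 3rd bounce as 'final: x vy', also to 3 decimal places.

Arc 1: start y=5.680, vy=5.090 → t=1.714, apex=7.000, x_land=19.123, impact vy=-11.720
  bounce: vy ← 0.46·11.720 = 5.391
Arc 2: start y=0.000, vy=5.391 → t=1.099, apex=1.481, x_land=31.389, impact vy=-5.391
  bounce: vy ← 0.46·5.391 = 2.480
Arc 3: start y=0.000, vy=2.480 → t=0.506, apex=0.313, x_land=37.031, impact vy=-2.480
  bounce: vy ← 0.46·2.480 = 1.141

1 1.714 7.000 19.123
2 1.099 1.481 31.389
3 0.506 0.313 37.031
final: 37.031 1.141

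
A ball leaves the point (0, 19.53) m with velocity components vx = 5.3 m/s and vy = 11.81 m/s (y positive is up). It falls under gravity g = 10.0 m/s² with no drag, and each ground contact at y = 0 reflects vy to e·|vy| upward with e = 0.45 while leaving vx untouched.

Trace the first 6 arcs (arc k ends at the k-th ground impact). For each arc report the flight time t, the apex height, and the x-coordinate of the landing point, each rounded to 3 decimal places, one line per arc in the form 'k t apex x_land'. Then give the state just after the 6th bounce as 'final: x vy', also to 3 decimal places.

Arc 1: start y=19.530, vy=11.810 → t=3.483, apex=26.504, x_land=18.462, impact vy=-23.023
  bounce: vy ← 0.45·23.023 = 10.361
Arc 2: start y=0.000, vy=10.361 → t=2.072, apex=5.367, x_land=29.444, impact vy=-10.361
  bounce: vy ← 0.45·10.361 = 4.662
Arc 3: start y=0.000, vy=4.662 → t=0.932, apex=1.087, x_land=34.386, impact vy=-4.662
  bounce: vy ← 0.45·4.662 = 2.098
Arc 4: start y=0.000, vy=2.098 → t=0.420, apex=0.220, x_land=36.610, impact vy=-2.098
  bounce: vy ← 0.45·2.098 = 0.944
Arc 5: start y=0.000, vy=0.944 → t=0.189, apex=0.045, x_land=37.610, impact vy=-0.944
  bounce: vy ← 0.45·0.944 = 0.425
Arc 6: start y=0.000, vy=0.425 → t=0.085, apex=0.009, x_land=38.061, impact vy=-0.425
  bounce: vy ← 0.45·0.425 = 0.191

1 3.483 26.504 18.462
2 2.072 5.367 29.444
3 0.932 1.087 34.386
4 0.420 0.220 36.610
5 0.189 0.045 37.610
6 0.085 0.009 38.061
final: 38.061 0.191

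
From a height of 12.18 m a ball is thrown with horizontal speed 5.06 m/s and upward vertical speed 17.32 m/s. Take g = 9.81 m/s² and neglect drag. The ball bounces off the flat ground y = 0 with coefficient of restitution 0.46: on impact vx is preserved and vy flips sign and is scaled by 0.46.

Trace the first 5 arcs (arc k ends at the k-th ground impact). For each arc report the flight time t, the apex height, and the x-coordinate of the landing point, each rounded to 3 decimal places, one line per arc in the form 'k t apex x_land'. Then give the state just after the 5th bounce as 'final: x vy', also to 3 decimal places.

Arc 1: start y=12.180, vy=17.320 → t=4.132, apex=27.470, x_land=20.908, impact vy=-23.215
  bounce: vy ← 0.46·23.215 = 10.679
Arc 2: start y=0.000, vy=10.679 → t=2.177, apex=5.813, x_land=31.925, impact vy=-10.679
  bounce: vy ← 0.46·10.679 = 4.912
Arc 3: start y=0.000, vy=4.912 → t=1.002, apex=1.230, x_land=36.992, impact vy=-4.912
  bounce: vy ← 0.46·4.912 = 2.260
Arc 4: start y=0.000, vy=2.260 → t=0.461, apex=0.260, x_land=39.323, impact vy=-2.260
  bounce: vy ← 0.46·2.260 = 1.039
Arc 5: start y=0.000, vy=1.039 → t=0.212, apex=0.055, x_land=40.396, impact vy=-1.039
  bounce: vy ← 0.46·1.039 = 0.478

1 4.132 27.470 20.908
2 2.177 5.813 31.925
3 1.002 1.230 36.992
4 0.461 0.260 39.323
5 0.212 0.055 40.396
final: 40.396 0.478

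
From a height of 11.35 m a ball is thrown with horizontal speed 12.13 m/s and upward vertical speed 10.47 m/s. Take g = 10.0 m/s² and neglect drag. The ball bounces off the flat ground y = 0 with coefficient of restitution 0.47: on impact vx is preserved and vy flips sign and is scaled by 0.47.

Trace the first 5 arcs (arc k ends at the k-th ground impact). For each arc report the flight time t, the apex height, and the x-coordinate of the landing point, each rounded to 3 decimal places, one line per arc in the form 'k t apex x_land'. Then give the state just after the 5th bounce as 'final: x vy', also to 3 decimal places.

Arc 1: start y=11.350, vy=10.470 → t=2.882, apex=16.831, x_land=34.955, impact vy=-18.347
  bounce: vy ← 0.47·18.347 = 8.623
Arc 2: start y=0.000, vy=8.623 → t=1.725, apex=3.718, x_land=55.875, impact vy=-8.623
  bounce: vy ← 0.47·8.623 = 4.053
Arc 3: start y=0.000, vy=4.053 → t=0.811, apex=0.821, x_land=65.708, impact vy=-4.053
  bounce: vy ← 0.47·4.053 = 1.905
Arc 4: start y=0.000, vy=1.905 → t=0.381, apex=0.181, x_land=70.329, impact vy=-1.905
  bounce: vy ← 0.47·1.905 = 0.895
Arc 5: start y=0.000, vy=0.895 → t=0.179, apex=0.040, x_land=72.501, impact vy=-0.895
  bounce: vy ← 0.47·0.895 = 0.421

1 2.882 16.831 34.955
2 1.725 3.718 55.875
3 0.811 0.821 65.708
4 0.381 0.181 70.329
5 0.179 0.040 72.501
final: 72.501 0.421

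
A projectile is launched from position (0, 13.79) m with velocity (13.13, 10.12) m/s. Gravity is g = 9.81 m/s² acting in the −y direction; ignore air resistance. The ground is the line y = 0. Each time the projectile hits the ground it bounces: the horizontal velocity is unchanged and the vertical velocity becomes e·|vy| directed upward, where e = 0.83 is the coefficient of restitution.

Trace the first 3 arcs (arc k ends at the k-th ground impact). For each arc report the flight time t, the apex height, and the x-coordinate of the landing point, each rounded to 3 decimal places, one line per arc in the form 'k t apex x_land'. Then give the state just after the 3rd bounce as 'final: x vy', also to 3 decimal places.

1 3.000 19.010 39.393
2 3.268 13.096 82.302
3 2.712 9.022 117.916
final: 117.916 11.043

Arc 1: start y=13.790, vy=10.120 → t=3.000, apex=19.010, x_land=39.393, impact vy=-19.313
  bounce: vy ← 0.83·19.313 = 16.029
Arc 2: start y=0.000, vy=16.029 → t=3.268, apex=13.096, x_land=82.302, impact vy=-16.029
  bounce: vy ← 0.83·16.029 = 13.304
Arc 3: start y=0.000, vy=13.304 → t=2.712, apex=9.022, x_land=117.916, impact vy=-13.304
  bounce: vy ← 0.83·13.304 = 11.043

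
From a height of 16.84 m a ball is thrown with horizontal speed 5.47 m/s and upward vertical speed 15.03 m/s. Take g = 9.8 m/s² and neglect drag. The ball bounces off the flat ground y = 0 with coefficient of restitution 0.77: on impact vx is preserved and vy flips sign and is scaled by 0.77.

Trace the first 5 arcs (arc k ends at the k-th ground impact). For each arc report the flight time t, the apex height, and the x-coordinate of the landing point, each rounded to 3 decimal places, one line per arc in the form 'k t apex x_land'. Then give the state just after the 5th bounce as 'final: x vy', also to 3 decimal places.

1 3.940 28.366 21.550
2 3.705 16.818 41.818
3 2.853 9.971 57.424
4 2.197 5.912 69.441
5 1.692 3.505 78.694
final: 78.694 6.382

Arc 1: start y=16.840, vy=15.030 → t=3.940, apex=28.366, x_land=21.550, impact vy=-23.579
  bounce: vy ← 0.77·23.579 = 18.156
Arc 2: start y=0.000, vy=18.156 → t=3.705, apex=16.818, x_land=41.818, impact vy=-18.156
  bounce: vy ← 0.77·18.156 = 13.980
Arc 3: start y=0.000, vy=13.980 → t=2.853, apex=9.971, x_land=57.424, impact vy=-13.980
  bounce: vy ← 0.77·13.980 = 10.765
Arc 4: start y=0.000, vy=10.765 → t=2.197, apex=5.912, x_land=69.441, impact vy=-10.765
  bounce: vy ← 0.77·10.765 = 8.289
Arc 5: start y=0.000, vy=8.289 → t=1.692, apex=3.505, x_land=78.694, impact vy=-8.289
  bounce: vy ← 0.77·8.289 = 6.382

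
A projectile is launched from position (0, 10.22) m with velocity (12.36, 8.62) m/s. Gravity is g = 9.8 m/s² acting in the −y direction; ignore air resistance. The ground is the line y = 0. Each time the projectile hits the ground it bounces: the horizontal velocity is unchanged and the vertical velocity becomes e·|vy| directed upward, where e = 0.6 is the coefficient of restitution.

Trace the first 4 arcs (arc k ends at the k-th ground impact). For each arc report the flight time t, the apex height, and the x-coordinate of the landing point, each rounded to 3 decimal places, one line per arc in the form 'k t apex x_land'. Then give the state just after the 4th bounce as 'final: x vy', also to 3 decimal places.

Arc 1: start y=10.220, vy=8.620 → t=2.571, apex=14.011, x_land=31.772, impact vy=-16.572
  bounce: vy ← 0.6·16.572 = 9.943
Arc 2: start y=0.000, vy=9.943 → t=2.029, apex=5.044, x_land=56.853, impact vy=-9.943
  bounce: vy ← 0.6·9.943 = 5.966
Arc 3: start y=0.000, vy=5.966 → t=1.218, apex=1.816, x_land=71.901, impact vy=-5.966
  bounce: vy ← 0.6·5.966 = 3.579
Arc 4: start y=0.000, vy=3.579 → t=0.731, apex=0.654, x_land=80.930, impact vy=-3.579
  bounce: vy ← 0.6·3.579 = 2.148

1 2.571 14.011 31.772
2 2.029 5.044 56.853
3 1.218 1.816 71.901
4 0.731 0.654 80.930
final: 80.930 2.148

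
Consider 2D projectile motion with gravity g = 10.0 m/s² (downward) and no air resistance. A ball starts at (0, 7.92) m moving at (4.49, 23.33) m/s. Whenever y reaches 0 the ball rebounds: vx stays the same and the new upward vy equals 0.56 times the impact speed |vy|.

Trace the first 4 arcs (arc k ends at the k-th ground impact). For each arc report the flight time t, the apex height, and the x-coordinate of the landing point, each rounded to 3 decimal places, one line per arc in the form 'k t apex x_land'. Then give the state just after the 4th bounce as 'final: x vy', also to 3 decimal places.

Arc 1: start y=7.920, vy=23.330 → t=4.984, apex=35.134, x_land=22.377, impact vy=-26.508
  bounce: vy ← 0.56·26.508 = 14.845
Arc 2: start y=0.000, vy=14.845 → t=2.969, apex=11.018, x_land=35.708, impact vy=-14.845
  bounce: vy ← 0.56·14.845 = 8.313
Arc 3: start y=0.000, vy=8.313 → t=1.663, apex=3.455, x_land=43.173, impact vy=-8.313
  bounce: vy ← 0.56·8.313 = 4.655
Arc 4: start y=0.000, vy=4.655 → t=0.931, apex=1.084, x_land=47.353, impact vy=-4.655
  bounce: vy ← 0.56·4.655 = 2.607

1 4.984 35.134 22.377
2 2.969 11.018 35.708
3 1.663 3.455 43.173
4 0.931 1.084 47.353
final: 47.353 2.607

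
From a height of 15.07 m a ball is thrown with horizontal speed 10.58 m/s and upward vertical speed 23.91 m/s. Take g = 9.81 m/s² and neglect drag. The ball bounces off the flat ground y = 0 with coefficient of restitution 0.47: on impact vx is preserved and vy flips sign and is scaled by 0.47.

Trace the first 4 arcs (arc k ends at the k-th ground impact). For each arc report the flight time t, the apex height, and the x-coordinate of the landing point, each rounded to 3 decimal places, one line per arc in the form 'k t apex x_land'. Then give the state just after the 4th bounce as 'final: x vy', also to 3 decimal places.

Arc 1: start y=15.070, vy=23.910 → t=5.439, apex=44.208, x_land=57.549, impact vy=-29.451
  bounce: vy ← 0.47·29.451 = 13.842
Arc 2: start y=0.000, vy=13.842 → t=2.822, apex=9.766, x_land=87.406, impact vy=-13.842
  bounce: vy ← 0.47·13.842 = 6.506
Arc 3: start y=0.000, vy=6.506 → t=1.326, apex=2.157, x_land=101.439, impact vy=-6.506
  bounce: vy ← 0.47·6.506 = 3.058
Arc 4: start y=0.000, vy=3.058 → t=0.623, apex=0.477, x_land=108.034, impact vy=-3.058
  bounce: vy ← 0.47·3.058 = 1.437

1 5.439 44.208 57.549
2 2.822 9.766 87.406
3 1.326 2.157 101.439
4 0.623 0.477 108.034
final: 108.034 1.437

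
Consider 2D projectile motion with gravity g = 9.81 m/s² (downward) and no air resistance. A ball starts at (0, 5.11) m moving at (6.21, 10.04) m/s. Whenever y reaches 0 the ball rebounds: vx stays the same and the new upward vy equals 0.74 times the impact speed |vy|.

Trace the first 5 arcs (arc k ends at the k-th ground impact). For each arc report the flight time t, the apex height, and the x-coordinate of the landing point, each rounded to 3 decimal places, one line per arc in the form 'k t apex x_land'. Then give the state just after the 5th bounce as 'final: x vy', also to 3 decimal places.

1 2.469 10.248 15.332
2 2.139 5.612 28.616
3 1.583 3.073 38.447
4 1.171 1.683 45.721
5 0.867 0.921 51.105
final: 51.105 3.146

Arc 1: start y=5.110, vy=10.040 → t=2.469, apex=10.248, x_land=15.332, impact vy=-14.180
  bounce: vy ← 0.74·14.180 = 10.493
Arc 2: start y=0.000, vy=10.493 → t=2.139, apex=5.612, x_land=28.616, impact vy=-10.493
  bounce: vy ← 0.74·10.493 = 7.765
Arc 3: start y=0.000, vy=7.765 → t=1.583, apex=3.073, x_land=38.447, impact vy=-7.765
  bounce: vy ← 0.74·7.765 = 5.746
Arc 4: start y=0.000, vy=5.746 → t=1.171, apex=1.683, x_land=45.721, impact vy=-5.746
  bounce: vy ← 0.74·5.746 = 4.252
Arc 5: start y=0.000, vy=4.252 → t=0.867, apex=0.921, x_land=51.105, impact vy=-4.252
  bounce: vy ← 0.74·4.252 = 3.146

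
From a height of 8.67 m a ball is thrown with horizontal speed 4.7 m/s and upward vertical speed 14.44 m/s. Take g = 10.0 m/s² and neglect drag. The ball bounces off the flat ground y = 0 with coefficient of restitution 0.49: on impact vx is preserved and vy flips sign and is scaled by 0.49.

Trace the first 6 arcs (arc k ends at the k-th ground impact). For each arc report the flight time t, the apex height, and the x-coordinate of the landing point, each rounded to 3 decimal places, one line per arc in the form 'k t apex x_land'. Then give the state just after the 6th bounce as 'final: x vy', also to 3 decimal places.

1 3.398 19.096 15.972
2 1.915 4.585 24.973
3 0.938 1.101 29.384
4 0.460 0.264 31.545
5 0.225 0.063 32.604
6 0.110 0.015 33.123
final: 33.123 0.270

Arc 1: start y=8.670, vy=14.440 → t=3.398, apex=19.096, x_land=15.972, impact vy=-19.543
  bounce: vy ← 0.49·19.543 = 9.576
Arc 2: start y=0.000, vy=9.576 → t=1.915, apex=4.585, x_land=24.973, impact vy=-9.576
  bounce: vy ← 0.49·9.576 = 4.692
Arc 3: start y=0.000, vy=4.692 → t=0.938, apex=1.101, x_land=29.384, impact vy=-4.692
  bounce: vy ← 0.49·4.692 = 2.299
Arc 4: start y=0.000, vy=2.299 → t=0.460, apex=0.264, x_land=31.545, impact vy=-2.299
  bounce: vy ← 0.49·2.299 = 1.127
Arc 5: start y=0.000, vy=1.127 → t=0.225, apex=0.063, x_land=32.604, impact vy=-1.127
  bounce: vy ← 0.49·1.127 = 0.552
Arc 6: start y=0.000, vy=0.552 → t=0.110, apex=0.015, x_land=33.123, impact vy=-0.552
  bounce: vy ← 0.49·0.552 = 0.270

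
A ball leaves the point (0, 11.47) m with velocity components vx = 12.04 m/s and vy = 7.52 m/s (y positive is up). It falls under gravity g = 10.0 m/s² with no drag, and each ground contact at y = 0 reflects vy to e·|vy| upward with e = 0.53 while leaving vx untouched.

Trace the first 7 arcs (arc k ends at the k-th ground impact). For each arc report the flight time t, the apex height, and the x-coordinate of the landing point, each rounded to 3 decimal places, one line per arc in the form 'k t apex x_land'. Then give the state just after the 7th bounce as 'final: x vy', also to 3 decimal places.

1 2.443 14.298 29.414
2 1.792 4.016 50.995
3 0.950 1.128 62.433
4 0.504 0.317 68.495
5 0.267 0.089 71.708
6 0.141 0.025 73.411
7 0.075 0.007 74.314
final: 74.314 0.199

Arc 1: start y=11.470, vy=7.520 → t=2.443, apex=14.298, x_land=29.414, impact vy=-16.910
  bounce: vy ← 0.53·16.910 = 8.962
Arc 2: start y=0.000, vy=8.962 → t=1.792, apex=4.016, x_land=50.995, impact vy=-8.962
  bounce: vy ← 0.53·8.962 = 4.750
Arc 3: start y=0.000, vy=4.750 → t=0.950, apex=1.128, x_land=62.433, impact vy=-4.750
  bounce: vy ← 0.53·4.750 = 2.518
Arc 4: start y=0.000, vy=2.518 → t=0.504, apex=0.317, x_land=68.495, impact vy=-2.518
  bounce: vy ← 0.53·2.518 = 1.334
Arc 5: start y=0.000, vy=1.334 → t=0.267, apex=0.089, x_land=71.708, impact vy=-1.334
  bounce: vy ← 0.53·1.334 = 0.707
Arc 6: start y=0.000, vy=0.707 → t=0.141, apex=0.025, x_land=73.411, impact vy=-0.707
  bounce: vy ← 0.53·0.707 = 0.375
Arc 7: start y=0.000, vy=0.375 → t=0.075, apex=0.007, x_land=74.314, impact vy=-0.375
  bounce: vy ← 0.53·0.375 = 0.199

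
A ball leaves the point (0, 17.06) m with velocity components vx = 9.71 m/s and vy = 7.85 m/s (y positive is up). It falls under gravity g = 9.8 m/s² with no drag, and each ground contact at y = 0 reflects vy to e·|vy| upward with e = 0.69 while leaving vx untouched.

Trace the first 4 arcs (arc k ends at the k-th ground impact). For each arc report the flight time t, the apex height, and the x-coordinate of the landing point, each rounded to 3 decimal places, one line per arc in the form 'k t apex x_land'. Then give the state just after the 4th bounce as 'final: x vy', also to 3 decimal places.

Arc 1: start y=17.060, vy=7.850 → t=2.832, apex=20.204, x_land=27.495, impact vy=-19.900
  bounce: vy ← 0.69·19.900 = 13.731
Arc 2: start y=0.000, vy=13.731 → t=2.802, apex=9.619, x_land=54.704, impact vy=-13.731
  bounce: vy ← 0.69·13.731 = 9.474
Arc 3: start y=0.000, vy=9.474 → t=1.934, apex=4.580, x_land=73.479, impact vy=-9.474
  bounce: vy ← 0.69·9.474 = 6.537
Arc 4: start y=0.000, vy=6.537 → t=1.334, apex=2.180, x_land=86.433, impact vy=-6.537
  bounce: vy ← 0.69·6.537 = 4.511

1 2.832 20.204 27.495
2 2.802 9.619 54.704
3 1.934 4.580 73.479
4 1.334 2.180 86.433
final: 86.433 4.511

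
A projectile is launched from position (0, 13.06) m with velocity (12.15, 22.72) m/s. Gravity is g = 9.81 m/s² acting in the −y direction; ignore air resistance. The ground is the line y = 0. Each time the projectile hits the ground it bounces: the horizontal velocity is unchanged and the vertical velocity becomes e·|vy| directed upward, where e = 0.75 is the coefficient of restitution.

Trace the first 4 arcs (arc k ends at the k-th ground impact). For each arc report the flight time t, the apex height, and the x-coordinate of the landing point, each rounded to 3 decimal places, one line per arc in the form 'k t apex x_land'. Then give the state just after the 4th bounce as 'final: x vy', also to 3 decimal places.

1 5.149 39.370 62.562
2 4.250 22.146 114.195
3 3.187 12.457 152.920
4 2.390 7.007 181.964
final: 181.964 8.794

Arc 1: start y=13.060, vy=22.720 → t=5.149, apex=39.370, x_land=62.562, impact vy=-27.793
  bounce: vy ← 0.75·27.793 = 20.845
Arc 2: start y=0.000, vy=20.845 → t=4.250, apex=22.146, x_land=114.195, impact vy=-20.845
  bounce: vy ← 0.75·20.845 = 15.633
Arc 3: start y=0.000, vy=15.633 → t=3.187, apex=12.457, x_land=152.920, impact vy=-15.633
  bounce: vy ← 0.75·15.633 = 11.725
Arc 4: start y=0.000, vy=11.725 → t=2.390, apex=7.007, x_land=181.964, impact vy=-11.725
  bounce: vy ← 0.75·11.725 = 8.794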